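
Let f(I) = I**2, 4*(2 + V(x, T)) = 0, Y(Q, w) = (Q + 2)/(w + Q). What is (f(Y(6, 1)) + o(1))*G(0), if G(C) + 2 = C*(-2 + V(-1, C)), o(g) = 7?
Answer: -814/49 ≈ -16.612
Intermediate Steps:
Y(Q, w) = (2 + Q)/(Q + w)
V(x, T) = -2 (V(x, T) = -2 + (1/4)*0 = -2 + 0 = -2)
G(C) = -2 - 4*C (G(C) = -2 + C*(-2 - 2) = -2 + C*(-4) = -2 - 4*C)
(f(Y(6, 1)) + o(1))*G(0) = (((2 + 6)/(6 + 1))**2 + 7)*(-2 - 4*0) = ((8/7)**2 + 7)*(-2 + 0) = (((1/7)*8)**2 + 7)*(-2) = ((8/7)**2 + 7)*(-2) = (64/49 + 7)*(-2) = (407/49)*(-2) = -814/49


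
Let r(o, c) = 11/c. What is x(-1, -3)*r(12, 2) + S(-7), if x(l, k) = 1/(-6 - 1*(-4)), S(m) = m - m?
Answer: -11/4 ≈ -2.7500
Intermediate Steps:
S(m) = 0
x(l, k) = -½ (x(l, k) = 1/(-6 + 4) = 1/(-2) = -½)
x(-1, -3)*r(12, 2) + S(-7) = -11/(2*2) + 0 = -½*11/2 + 0 = -11/4 + 0 = -11/4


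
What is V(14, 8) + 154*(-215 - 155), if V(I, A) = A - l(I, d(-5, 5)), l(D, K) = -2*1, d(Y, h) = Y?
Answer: -56970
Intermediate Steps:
l(D, K) = -2
V(I, A) = 2 + A (V(I, A) = A - 1*(-2) = A + 2 = 2 + A)
V(14, 8) + 154*(-215 - 155) = (2 + 8) + 154*(-215 - 155) = 10 + 154*(-370) = 10 - 56980 = -56970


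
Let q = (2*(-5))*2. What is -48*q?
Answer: 960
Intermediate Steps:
q = -20 (q = -10*2 = -20)
-48*q = -48*(-20) = 960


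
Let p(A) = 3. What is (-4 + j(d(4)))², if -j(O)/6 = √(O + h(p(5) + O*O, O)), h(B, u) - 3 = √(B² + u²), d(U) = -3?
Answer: 4*(2 + 3*√3*17^(¼))² ≈ 630.11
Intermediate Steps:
h(B, u) = 3 + √(B² + u²)
j(O) = -6*√(3 + O + √(O² + (3 + O²)²)) (j(O) = -6*√(O + (3 + √((3 + O*O)² + O²))) = -6*√(O + (3 + √((3 + O²)² + O²))) = -6*√(O + (3 + √(O² + (3 + O²)²))) = -6*√(3 + O + √(O² + (3 + O²)²)))
(-4 + j(d(4)))² = (-4 - 6*√(3 - 3 + √((-3)² + (3 + (-3)²)²)))² = (-4 - 6*√(3 - 3 + √(9 + (3 + 9)²)))² = (-4 - 6*√(3 - 3 + √(9 + 12²)))² = (-4 - 6*√(3 - 3 + √(9 + 144)))² = (-4 - 6*√(3 - 3 + √153))² = (-4 - 6*√(3 - 3 + 3*√17))² = (-4 - 6*√3*17^(¼))²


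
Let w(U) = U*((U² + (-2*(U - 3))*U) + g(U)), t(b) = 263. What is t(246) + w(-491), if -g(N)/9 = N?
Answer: 117647791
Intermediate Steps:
g(N) = -9*N
w(U) = U*(U² - 9*U + U*(6 - 2*U)) (w(U) = U*((U² + (-2*(U - 3))*U) - 9*U) = U*((U² + (-2*(-3 + U))*U) - 9*U) = U*((U² + (6 - 2*U)*U) - 9*U) = U*((U² + U*(6 - 2*U)) - 9*U) = U*(U² - 9*U + U*(6 - 2*U)))
t(246) + w(-491) = 263 - 1*(-491)²*(3 - 491) = 263 - 1*241081*(-488) = 263 + 117647528 = 117647791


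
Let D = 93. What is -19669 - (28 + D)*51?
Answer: -25840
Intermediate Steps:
-19669 - (28 + D)*51 = -19669 - (28 + 93)*51 = -19669 - 121*51 = -19669 - 1*6171 = -19669 - 6171 = -25840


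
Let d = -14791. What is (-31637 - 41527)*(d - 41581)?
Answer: 4124401008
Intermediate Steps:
(-31637 - 41527)*(d - 41581) = (-31637 - 41527)*(-14791 - 41581) = -73164*(-56372) = 4124401008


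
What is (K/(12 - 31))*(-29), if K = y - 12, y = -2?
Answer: -406/19 ≈ -21.368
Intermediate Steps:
K = -14 (K = -2 - 12 = -14)
(K/(12 - 31))*(-29) = -14/(12 - 31)*(-29) = -14/(-19)*(-29) = -14*(-1/19)*(-29) = (14/19)*(-29) = -406/19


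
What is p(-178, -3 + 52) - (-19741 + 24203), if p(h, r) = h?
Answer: -4640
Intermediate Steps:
p(-178, -3 + 52) - (-19741 + 24203) = -178 - (-19741 + 24203) = -178 - 1*4462 = -178 - 4462 = -4640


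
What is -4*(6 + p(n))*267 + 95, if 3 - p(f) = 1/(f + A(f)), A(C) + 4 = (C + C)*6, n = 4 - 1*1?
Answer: -332027/35 ≈ -9486.5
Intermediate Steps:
n = 3 (n = 4 - 1 = 3)
A(C) = -4 + 12*C (A(C) = -4 + (C + C)*6 = -4 + (2*C)*6 = -4 + 12*C)
p(f) = 3 - 1/(-4 + 13*f) (p(f) = 3 - 1/(f + (-4 + 12*f)) = 3 - 1/(-4 + 13*f))
-4*(6 + p(n))*267 + 95 = -4*(6 + 13*(-1 + 3*3)/(-4 + 13*3))*267 + 95 = -4*(6 + 13*(-1 + 9)/(-4 + 39))*267 + 95 = -4*(6 + 13*8/35)*267 + 95 = -4*(6 + 13*(1/35)*8)*267 + 95 = -4*(6 + 104/35)*267 + 95 = -4*314/35*267 + 95 = -1256/35*267 + 95 = -335352/35 + 95 = -332027/35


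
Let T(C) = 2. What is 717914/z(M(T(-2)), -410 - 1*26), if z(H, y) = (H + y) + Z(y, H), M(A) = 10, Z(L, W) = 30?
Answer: -358957/198 ≈ -1812.9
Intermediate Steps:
z(H, y) = 30 + H + y (z(H, y) = (H + y) + 30 = 30 + H + y)
717914/z(M(T(-2)), -410 - 1*26) = 717914/(30 + 10 + (-410 - 1*26)) = 717914/(30 + 10 + (-410 - 26)) = 717914/(30 + 10 - 436) = 717914/(-396) = 717914*(-1/396) = -358957/198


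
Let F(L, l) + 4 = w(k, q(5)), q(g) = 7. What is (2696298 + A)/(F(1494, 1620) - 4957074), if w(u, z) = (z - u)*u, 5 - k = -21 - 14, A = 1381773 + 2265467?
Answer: -3171769/2479199 ≈ -1.2794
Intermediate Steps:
A = 3647240
k = 40 (k = 5 - (-21 - 14) = 5 - 1*(-35) = 5 + 35 = 40)
w(u, z) = u*(z - u)
F(L, l) = -1324 (F(L, l) = -4 + 40*(7 - 1*40) = -4 + 40*(7 - 40) = -4 + 40*(-33) = -4 - 1320 = -1324)
(2696298 + A)/(F(1494, 1620) - 4957074) = (2696298 + 3647240)/(-1324 - 4957074) = 6343538/(-4958398) = 6343538*(-1/4958398) = -3171769/2479199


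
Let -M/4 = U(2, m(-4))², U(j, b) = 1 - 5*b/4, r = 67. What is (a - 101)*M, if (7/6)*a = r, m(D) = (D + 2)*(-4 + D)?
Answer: 440420/7 ≈ 62917.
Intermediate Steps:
m(D) = (-4 + D)*(2 + D) (m(D) = (2 + D)*(-4 + D) = (-4 + D)*(2 + D))
U(j, b) = 1 - 5*b/4
a = 402/7 (a = (6/7)*67 = 402/7 ≈ 57.429)
M = -1444 (M = -4*(1 - 5*(-8 + (-4)² - 2*(-4))/4)² = -4*(1 - 5*(-8 + 16 + 8)/4)² = -4*(1 - 5/4*16)² = -4*(1 - 20)² = -4*(-19)² = -4*361 = -1444)
(a - 101)*M = (402/7 - 101)*(-1444) = -305/7*(-1444) = 440420/7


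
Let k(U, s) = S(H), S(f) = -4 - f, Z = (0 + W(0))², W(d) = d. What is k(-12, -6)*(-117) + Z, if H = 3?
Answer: 819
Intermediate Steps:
Z = 0 (Z = (0 + 0)² = 0² = 0)
k(U, s) = -7 (k(U, s) = -4 - 1*3 = -4 - 3 = -7)
k(-12, -6)*(-117) + Z = -7*(-117) + 0 = 819 + 0 = 819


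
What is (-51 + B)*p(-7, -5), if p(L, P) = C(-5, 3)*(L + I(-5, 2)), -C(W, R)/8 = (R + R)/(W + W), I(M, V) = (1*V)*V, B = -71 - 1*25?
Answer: 10584/5 ≈ 2116.8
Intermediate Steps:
B = -96 (B = -71 - 25 = -96)
I(M, V) = V**2 (I(M, V) = V*V = V**2)
C(W, R) = -8*R/W (C(W, R) = -8*(R + R)/(W + W) = -8*2*R/(2*W) = -8*2*R*1/(2*W) = -8*R/W)
p(L, P) = 96/5 + 24*L/5 (p(L, P) = (-8*3/(-5))*(L + 2**2) = (-8*3*(-1/5))*(L + 4) = 24*(4 + L)/5 = 96/5 + 24*L/5)
(-51 + B)*p(-7, -5) = (-51 - 96)*(96/5 + (24/5)*(-7)) = -147*(96/5 - 168/5) = -147*(-72/5) = 10584/5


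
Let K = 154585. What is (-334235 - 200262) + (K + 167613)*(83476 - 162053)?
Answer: -25317886743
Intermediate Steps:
(-334235 - 200262) + (K + 167613)*(83476 - 162053) = (-334235 - 200262) + (154585 + 167613)*(83476 - 162053) = -534497 + 322198*(-78577) = -534497 - 25317352246 = -25317886743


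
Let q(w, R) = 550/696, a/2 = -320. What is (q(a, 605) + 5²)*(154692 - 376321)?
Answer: -1989120275/348 ≈ -5.7159e+6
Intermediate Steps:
a = -640 (a = 2*(-320) = -640)
q(w, R) = 275/348 (q(w, R) = 550*(1/696) = 275/348)
(q(a, 605) + 5²)*(154692 - 376321) = (275/348 + 5²)*(154692 - 376321) = (275/348 + 25)*(-221629) = (8975/348)*(-221629) = -1989120275/348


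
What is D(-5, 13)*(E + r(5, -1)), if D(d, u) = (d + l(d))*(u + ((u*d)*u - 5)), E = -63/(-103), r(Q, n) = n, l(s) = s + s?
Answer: -502200/103 ≈ -4875.7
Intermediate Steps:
l(s) = 2*s
E = 63/103 (E = -63*(-1/103) = 63/103 ≈ 0.61165)
D(d, u) = 3*d*(-5 + u + d*u**2) (D(d, u) = (d + 2*d)*(u + ((u*d)*u - 5)) = (3*d)*(u + ((d*u)*u - 5)) = (3*d)*(u + (d*u**2 - 5)) = (3*d)*(u + (-5 + d*u**2)) = (3*d)*(-5 + u + d*u**2) = 3*d*(-5 + u + d*u**2))
D(-5, 13)*(E + r(5, -1)) = (3*(-5)*(-5 + 13 - 5*13**2))*(63/103 - 1) = (3*(-5)*(-5 + 13 - 5*169))*(-40/103) = (3*(-5)*(-5 + 13 - 845))*(-40/103) = (3*(-5)*(-837))*(-40/103) = 12555*(-40/103) = -502200/103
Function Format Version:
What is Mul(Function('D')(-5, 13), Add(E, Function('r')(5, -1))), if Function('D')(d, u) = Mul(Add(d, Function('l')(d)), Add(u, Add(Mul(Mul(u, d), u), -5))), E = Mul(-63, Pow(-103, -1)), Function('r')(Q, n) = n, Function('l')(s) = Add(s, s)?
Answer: Rational(-502200, 103) ≈ -4875.7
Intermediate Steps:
Function('l')(s) = Mul(2, s)
E = Rational(63, 103) (E = Mul(-63, Rational(-1, 103)) = Rational(63, 103) ≈ 0.61165)
Function('D')(d, u) = Mul(3, d, Add(-5, u, Mul(d, Pow(u, 2)))) (Function('D')(d, u) = Mul(Add(d, Mul(2, d)), Add(u, Add(Mul(Mul(u, d), u), -5))) = Mul(Mul(3, d), Add(u, Add(Mul(Mul(d, u), u), -5))) = Mul(Mul(3, d), Add(u, Add(Mul(d, Pow(u, 2)), -5))) = Mul(Mul(3, d), Add(u, Add(-5, Mul(d, Pow(u, 2))))) = Mul(Mul(3, d), Add(-5, u, Mul(d, Pow(u, 2)))) = Mul(3, d, Add(-5, u, Mul(d, Pow(u, 2)))))
Mul(Function('D')(-5, 13), Add(E, Function('r')(5, -1))) = Mul(Mul(3, -5, Add(-5, 13, Mul(-5, Pow(13, 2)))), Add(Rational(63, 103), -1)) = Mul(Mul(3, -5, Add(-5, 13, Mul(-5, 169))), Rational(-40, 103)) = Mul(Mul(3, -5, Add(-5, 13, -845)), Rational(-40, 103)) = Mul(Mul(3, -5, -837), Rational(-40, 103)) = Mul(12555, Rational(-40, 103)) = Rational(-502200, 103)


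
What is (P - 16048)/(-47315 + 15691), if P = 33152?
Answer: -2138/3953 ≈ -0.54086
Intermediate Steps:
(P - 16048)/(-47315 + 15691) = (33152 - 16048)/(-47315 + 15691) = 17104/(-31624) = 17104*(-1/31624) = -2138/3953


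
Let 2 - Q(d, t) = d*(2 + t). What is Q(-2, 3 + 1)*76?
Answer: 1064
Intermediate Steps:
Q(d, t) = 2 - d*(2 + t)
Q(-2, 3 + 1)*76 = (2 - 2*(-2) - 1*(-2)*(3 + 1))*76 = (2 + 4 - 1*(-2)*4)*76 = (2 + 4 + 8)*76 = 14*76 = 1064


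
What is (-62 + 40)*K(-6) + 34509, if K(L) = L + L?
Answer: 34773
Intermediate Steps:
K(L) = 2*L
(-62 + 40)*K(-6) + 34509 = (-62 + 40)*(2*(-6)) + 34509 = -22*(-12) + 34509 = 264 + 34509 = 34773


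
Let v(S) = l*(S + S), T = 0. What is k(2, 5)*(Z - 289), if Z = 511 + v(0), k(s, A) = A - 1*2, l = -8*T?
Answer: 666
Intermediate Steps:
l = 0 (l = -8*0 = 0)
v(S) = 0 (v(S) = 0*(S + S) = 0*(2*S) = 0)
k(s, A) = -2 + A (k(s, A) = A - 2 = -2 + A)
Z = 511 (Z = 511 + 0 = 511)
k(2, 5)*(Z - 289) = (-2 + 5)*(511 - 289) = 3*222 = 666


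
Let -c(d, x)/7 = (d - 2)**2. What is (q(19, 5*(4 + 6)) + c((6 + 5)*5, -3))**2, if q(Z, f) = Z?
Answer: 385886736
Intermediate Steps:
c(d, x) = -7*(-2 + d)**2 (c(d, x) = -7*(d - 2)**2 = -7*(-2 + d)**2)
(q(19, 5*(4 + 6)) + c((6 + 5)*5, -3))**2 = (19 - 7*(-2 + (6 + 5)*5)**2)**2 = (19 - 7*(-2 + 11*5)**2)**2 = (19 - 7*(-2 + 55)**2)**2 = (19 - 7*53**2)**2 = (19 - 7*2809)**2 = (19 - 19663)**2 = (-19644)**2 = 385886736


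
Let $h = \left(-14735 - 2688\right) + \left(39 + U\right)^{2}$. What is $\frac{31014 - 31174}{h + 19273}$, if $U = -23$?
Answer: $- \frac{80}{1053} \approx -0.075973$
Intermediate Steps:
$h = -17167$ ($h = \left(-14735 - 2688\right) + \left(39 - 23\right)^{2} = -17423 + 16^{2} = -17423 + 256 = -17167$)
$\frac{31014 - 31174}{h + 19273} = \frac{31014 - 31174}{-17167 + 19273} = - \frac{160}{2106} = \left(-160\right) \frac{1}{2106} = - \frac{80}{1053}$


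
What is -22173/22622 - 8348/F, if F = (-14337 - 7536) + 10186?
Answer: -70287395/264383314 ≈ -0.26585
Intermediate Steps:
F = -11687 (F = -21873 + 10186 = -11687)
-22173/22622 - 8348/F = -22173/22622 - 8348/(-11687) = -22173*1/22622 - 8348*(-1/11687) = -22173/22622 + 8348/11687 = -70287395/264383314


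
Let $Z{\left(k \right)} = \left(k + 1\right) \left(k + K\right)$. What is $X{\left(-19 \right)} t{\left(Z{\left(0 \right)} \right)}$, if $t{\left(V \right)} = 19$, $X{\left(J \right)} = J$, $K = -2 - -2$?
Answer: $-361$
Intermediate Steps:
$K = 0$ ($K = -2 + 2 = 0$)
$Z{\left(k \right)} = k \left(1 + k\right)$ ($Z{\left(k \right)} = \left(k + 1\right) \left(k + 0\right) = \left(1 + k\right) k = k \left(1 + k\right)$)
$X{\left(-19 \right)} t{\left(Z{\left(0 \right)} \right)} = \left(-19\right) 19 = -361$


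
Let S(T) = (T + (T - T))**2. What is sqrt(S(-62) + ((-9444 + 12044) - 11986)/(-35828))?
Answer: sqrt(7299807554)/1378 ≈ 62.002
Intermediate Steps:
S(T) = T**2 (S(T) = (T + 0)**2 = T**2)
sqrt(S(-62) + ((-9444 + 12044) - 11986)/(-35828)) = sqrt((-62)**2 + ((-9444 + 12044) - 11986)/(-35828)) = sqrt(3844 + (2600 - 11986)*(-1/35828)) = sqrt(3844 - 9386*(-1/35828)) = sqrt(3844 + 361/1378) = sqrt(5297393/1378) = sqrt(7299807554)/1378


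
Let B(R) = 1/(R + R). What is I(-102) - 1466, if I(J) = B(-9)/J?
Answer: -2691575/1836 ≈ -1466.0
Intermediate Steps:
B(R) = 1/(2*R)
I(J) = -1/(18*J) (I(J) = ((½)/(-9))/J = ((½)*(-⅑))/J = -1/(18*J))
I(-102) - 1466 = -1/18/(-102) - 1466 = -1/18*(-1/102) - 1466 = 1/1836 - 1466 = -2691575/1836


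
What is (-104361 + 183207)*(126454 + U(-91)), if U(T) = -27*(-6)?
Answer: 9983165136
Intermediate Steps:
U(T) = 162
(-104361 + 183207)*(126454 + U(-91)) = (-104361 + 183207)*(126454 + 162) = 78846*126616 = 9983165136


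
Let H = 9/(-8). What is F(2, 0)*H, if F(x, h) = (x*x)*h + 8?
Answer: -9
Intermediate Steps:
H = -9/8 (H = 9*(-1/8) = -9/8 ≈ -1.1250)
F(x, h) = 8 + h*x**2 (F(x, h) = x**2*h + 8 = h*x**2 + 8 = 8 + h*x**2)
F(2, 0)*H = (8 + 0*2**2)*(-9/8) = (8 + 0*4)*(-9/8) = (8 + 0)*(-9/8) = 8*(-9/8) = -9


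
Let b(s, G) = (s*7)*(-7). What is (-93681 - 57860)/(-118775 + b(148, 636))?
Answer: 151541/126027 ≈ 1.2024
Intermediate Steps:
b(s, G) = -49*s (b(s, G) = (7*s)*(-7) = -49*s)
(-93681 - 57860)/(-118775 + b(148, 636)) = (-93681 - 57860)/(-118775 - 49*148) = -151541/(-118775 - 7252) = -151541/(-126027) = -151541*(-1/126027) = 151541/126027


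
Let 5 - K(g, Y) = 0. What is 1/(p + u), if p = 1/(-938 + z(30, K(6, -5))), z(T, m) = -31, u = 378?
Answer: 969/366281 ≈ 0.0026455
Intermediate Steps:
K(g, Y) = 5 (K(g, Y) = 5 - 1*0 = 5 + 0 = 5)
p = -1/969 (p = 1/(-938 - 31) = 1/(-969) = -1/969 ≈ -0.0010320)
1/(p + u) = 1/(-1/969 + 378) = 1/(366281/969) = 969/366281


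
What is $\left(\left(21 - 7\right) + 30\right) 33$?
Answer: $1452$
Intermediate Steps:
$\left(\left(21 - 7\right) + 30\right) 33 = \left(14 + 30\right) 33 = 44 \cdot 33 = 1452$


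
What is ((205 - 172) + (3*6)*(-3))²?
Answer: 441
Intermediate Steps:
((205 - 172) + (3*6)*(-3))² = (33 + 18*(-3))² = (33 - 54)² = (-21)² = 441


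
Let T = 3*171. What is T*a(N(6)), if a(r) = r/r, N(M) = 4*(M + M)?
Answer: 513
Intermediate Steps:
N(M) = 8*M (N(M) = 4*(2*M) = 8*M)
a(r) = 1
T = 513
T*a(N(6)) = 513*1 = 513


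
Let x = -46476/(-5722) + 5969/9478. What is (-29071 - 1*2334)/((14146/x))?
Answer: -677568793415/34871893588 ≈ -19.430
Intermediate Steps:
x = 237327073/27116558 (x = -46476*(-1/5722) + 5969*(1/9478) = 23238/2861 + 5969/9478 = 237327073/27116558 ≈ 8.7521)
(-29071 - 1*2334)/((14146/x)) = (-29071 - 1*2334)/((14146/(237327073/27116558))) = (-29071 - 2334)/((14146*(27116558/237327073))) = -31405/383590829468/237327073 = -31405*237327073/383590829468 = -677568793415/34871893588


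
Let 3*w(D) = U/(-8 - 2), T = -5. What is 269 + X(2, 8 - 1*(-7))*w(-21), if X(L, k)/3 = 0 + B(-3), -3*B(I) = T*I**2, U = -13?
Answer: 577/2 ≈ 288.50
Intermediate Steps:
B(I) = 5*I**2/3 (B(I) = -(-5)*I**2/3 = 5*I**2/3)
X(L, k) = 45 (X(L, k) = 3*(0 + (5/3)*(-3)**2) = 3*(0 + (5/3)*9) = 3*(0 + 15) = 3*15 = 45)
w(D) = 13/30 (w(D) = (-13/(-8 - 2))/3 = (-13/(-10))/3 = (-13*(-1/10))/3 = (1/3)*(13/10) = 13/30)
269 + X(2, 8 - 1*(-7))*w(-21) = 269 + 45*(13/30) = 269 + 39/2 = 577/2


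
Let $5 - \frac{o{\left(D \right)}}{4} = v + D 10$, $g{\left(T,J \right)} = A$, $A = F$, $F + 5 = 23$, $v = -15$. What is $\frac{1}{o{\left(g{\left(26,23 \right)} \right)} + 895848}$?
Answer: $\frac{1}{895208} \approx 1.1171 \cdot 10^{-6}$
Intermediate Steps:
$F = 18$ ($F = -5 + 23 = 18$)
$A = 18$
$g{\left(T,J \right)} = 18$
$o{\left(D \right)} = 80 - 40 D$ ($o{\left(D \right)} = 20 - 4 \left(-15 + D 10\right) = 20 - 4 \left(-15 + 10 D\right) = 20 - \left(-60 + 40 D\right) = 80 - 40 D$)
$\frac{1}{o{\left(g{\left(26,23 \right)} \right)} + 895848} = \frac{1}{\left(80 - 720\right) + 895848} = \frac{1}{-640 + 895848} = \frac{1}{895208}$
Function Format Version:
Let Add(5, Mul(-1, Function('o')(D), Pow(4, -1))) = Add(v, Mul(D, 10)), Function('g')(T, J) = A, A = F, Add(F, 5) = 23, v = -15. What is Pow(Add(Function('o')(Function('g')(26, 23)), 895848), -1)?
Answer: Rational(1, 895208) ≈ 1.1171e-6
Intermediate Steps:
F = 18 (F = Add(-5, 23) = 18)
A = 18
Function('g')(T, J) = 18
Function('o')(D) = Add(80, Mul(-40, D)) (Function('o')(D) = Add(20, Mul(-4, Add(-15, Mul(D, 10)))) = Add(20, Mul(-4, Add(-15, Mul(10, D)))) = Add(20, Add(60, Mul(-40, D))) = Add(80, Mul(-40, D)))
Pow(Add(Function('o')(Function('g')(26, 23)), 895848), -1) = Pow(Add(Add(80, Mul(-40, 18)), 895848), -1) = Pow(Add(Add(80, -720), 895848), -1) = Pow(Add(-640, 895848), -1) = Pow(895208, -1) = Rational(1, 895208)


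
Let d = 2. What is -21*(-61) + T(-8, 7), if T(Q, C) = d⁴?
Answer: 1297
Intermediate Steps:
T(Q, C) = 16 (T(Q, C) = 2⁴ = 16)
-21*(-61) + T(-8, 7) = -21*(-61) + 16 = 1281 + 16 = 1297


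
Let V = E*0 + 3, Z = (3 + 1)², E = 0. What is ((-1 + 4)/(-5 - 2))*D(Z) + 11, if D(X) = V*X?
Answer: -67/7 ≈ -9.5714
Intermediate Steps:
Z = 16 (Z = 4² = 16)
V = 3 (V = 0*0 + 3 = 0 + 3 = 3)
D(X) = 3*X
((-1 + 4)/(-5 - 2))*D(Z) + 11 = ((-1 + 4)/(-5 - 2))*(3*16) + 11 = (3/(-7))*48 + 11 = (3*(-⅐))*48 + 11 = -3/7*48 + 11 = -144/7 + 11 = -67/7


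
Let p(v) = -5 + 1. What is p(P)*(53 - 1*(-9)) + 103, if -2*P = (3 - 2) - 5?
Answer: -145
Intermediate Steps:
P = 2 (P = -((3 - 2) - 5)/2 = -(1 - 5)/2 = -1/2*(-4) = 2)
p(v) = -4
p(P)*(53 - 1*(-9)) + 103 = -4*(53 - 1*(-9)) + 103 = -4*(53 + 9) + 103 = -4*62 + 103 = -248 + 103 = -145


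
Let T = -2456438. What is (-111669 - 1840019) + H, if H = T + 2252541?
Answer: -2155585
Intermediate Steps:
H = -203897 (H = -2456438 + 2252541 = -203897)
(-111669 - 1840019) + H = (-111669 - 1840019) - 203897 = -1951688 - 203897 = -2155585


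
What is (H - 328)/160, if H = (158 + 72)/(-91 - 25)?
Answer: -19139/9280 ≈ -2.0624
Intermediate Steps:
H = -115/58 (H = 230/(-116) = 230*(-1/116) = -115/58 ≈ -1.9828)
(H - 328)/160 = (-115/58 - 328)/160 = -19139/58*1/160 = -19139/9280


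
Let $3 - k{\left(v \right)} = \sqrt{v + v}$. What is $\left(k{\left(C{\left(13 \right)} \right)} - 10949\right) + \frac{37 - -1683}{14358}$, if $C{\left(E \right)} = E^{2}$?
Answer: $- \frac{78580474}{7179} - 13 \sqrt{2} \approx -10964.0$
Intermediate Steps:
$k{\left(v \right)} = 3 - \sqrt{2} \sqrt{v}$ ($k{\left(v \right)} = 3 - \sqrt{v + v} = 3 - \sqrt{2 v} = 3 - \sqrt{2} \sqrt{v}$)
$\left(k{\left(C{\left(13 \right)} \right)} - 10949\right) + \frac{37 - -1683}{14358} = \left(\left(3 - \sqrt{2} \sqrt{13^{2}}\right) - 10949\right) + \frac{37 - -1683}{14358} = \left(\left(3 - \sqrt{2} \sqrt{169}\right) - 10949\right) + \left(37 + 1683\right) \frac{1}{14358} = \left(\left(3 - \sqrt{2} \cdot 13\right) - 10949\right) + 1720 \cdot \frac{1}{14358} = \left(\left(3 - 13 \sqrt{2}\right) - 10949\right) + \frac{860}{7179} = \left(-10946 - 13 \sqrt{2}\right) + \frac{860}{7179} = - \frac{78580474}{7179} - 13 \sqrt{2}$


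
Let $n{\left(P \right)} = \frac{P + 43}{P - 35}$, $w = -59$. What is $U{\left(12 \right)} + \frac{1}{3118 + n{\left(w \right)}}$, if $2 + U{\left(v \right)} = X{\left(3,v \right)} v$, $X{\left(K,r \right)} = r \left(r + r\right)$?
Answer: $\frac{506197563}{146554} \approx 3454.0$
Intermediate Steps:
$X{\left(K,r \right)} = 2 r^{2}$ ($X{\left(K,r \right)} = r 2 r = 2 r^{2}$)
$U{\left(v \right)} = -2 + 2 v^{3}$ ($U{\left(v \right)} = -2 + 2 v^{2} v = -2 + 2 v^{3}$)
$n{\left(P \right)} = \frac{43 + P}{-35 + P}$
$U{\left(12 \right)} + \frac{1}{3118 + n{\left(w \right)}} = \left(-2 + 2 \cdot 12^{3}\right) + \frac{1}{3118 + \frac{43 - 59}{-35 - 59}} = \left(-2 + 2 \cdot 1728\right) + \frac{1}{3118 + \frac{1}{-94} \left(-16\right)} = \left(-2 + 3456\right) + \frac{1}{3118 - - \frac{8}{47}} = 3454 + \frac{1}{3118 + \frac{8}{47}} = 3454 + \frac{1}{\frac{146554}{47}} = 3454 + \frac{47}{146554} = \frac{506197563}{146554}$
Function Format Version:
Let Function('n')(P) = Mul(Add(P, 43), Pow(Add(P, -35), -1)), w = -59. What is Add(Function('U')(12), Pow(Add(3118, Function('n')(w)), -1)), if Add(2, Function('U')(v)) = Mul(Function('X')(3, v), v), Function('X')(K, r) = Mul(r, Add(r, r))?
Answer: Rational(506197563, 146554) ≈ 3454.0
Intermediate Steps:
Function('X')(K, r) = Mul(2, Pow(r, 2)) (Function('X')(K, r) = Mul(r, Mul(2, r)) = Mul(2, Pow(r, 2)))
Function('U')(v) = Add(-2, Mul(2, Pow(v, 3))) (Function('U')(v) = Add(-2, Mul(Mul(2, Pow(v, 2)), v)) = Add(-2, Mul(2, Pow(v, 3))))
Function('n')(P) = Mul(Pow(Add(-35, P), -1), Add(43, P)) (Function('n')(P) = Mul(Add(43, P), Pow(Add(-35, P), -1)) = Mul(Pow(Add(-35, P), -1), Add(43, P)))
Add(Function('U')(12), Pow(Add(3118, Function('n')(w)), -1)) = Add(Add(-2, Mul(2, Pow(12, 3))), Pow(Add(3118, Mul(Pow(Add(-35, -59), -1), Add(43, -59))), -1)) = Add(Add(-2, Mul(2, 1728)), Pow(Add(3118, Mul(Pow(-94, -1), -16)), -1)) = Add(Add(-2, 3456), Pow(Add(3118, Mul(Rational(-1, 94), -16)), -1)) = Add(3454, Pow(Add(3118, Rational(8, 47)), -1)) = Add(3454, Pow(Rational(146554, 47), -1)) = Add(3454, Rational(47, 146554)) = Rational(506197563, 146554)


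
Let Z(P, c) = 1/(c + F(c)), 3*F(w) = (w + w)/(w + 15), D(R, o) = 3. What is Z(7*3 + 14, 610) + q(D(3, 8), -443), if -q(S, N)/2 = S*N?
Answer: 608666427/228994 ≈ 2658.0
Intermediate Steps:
F(w) = 2*w/(3*(15 + w)) (F(w) = ((w + w)/(w + 15))/3 = ((2*w)/(15 + w))/3 = (2*w/(15 + w))/3 = 2*w/(3*(15 + w)))
q(S, N) = -2*N*S (q(S, N) = -2*S*N = -2*N*S)
Z(P, c) = 1/(c + 2*c/(3*(15 + c)))
Z(7*3 + 14, 610) + q(D(3, 8), -443) = 3*(15 + 610)/(610*(47 + 3*610)) - 2*(-443)*3 = 3*(1/610)*625/(47 + 1830) + 2658 = 3*(1/610)*625/1877 + 2658 = 3*(1/610)*(1/1877)*625 + 2658 = 375/228994 + 2658 = 608666427/228994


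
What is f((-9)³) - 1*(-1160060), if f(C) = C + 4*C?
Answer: 1156415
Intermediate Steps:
f(C) = 5*C
f((-9)³) - 1*(-1160060) = 5*(-9)³ - 1*(-1160060) = 5*(-729) + 1160060 = -3645 + 1160060 = 1156415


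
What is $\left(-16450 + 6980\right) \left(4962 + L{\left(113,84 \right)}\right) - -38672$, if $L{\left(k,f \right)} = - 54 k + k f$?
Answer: $-79054768$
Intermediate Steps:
$L{\left(k,f \right)} = - 54 k + f k$
$\left(-16450 + 6980\right) \left(4962 + L{\left(113,84 \right)}\right) - -38672 = \left(-16450 + 6980\right) \left(4962 + 113 \left(-54 + 84\right)\right) - -38672 = - 9470 \left(4962 + 113 \cdot 30\right) + 38672 = - 9470 \left(4962 + 3390\right) + 38672 = \left(-9470\right) 8352 + 38672 = -79093440 + 38672 = -79054768$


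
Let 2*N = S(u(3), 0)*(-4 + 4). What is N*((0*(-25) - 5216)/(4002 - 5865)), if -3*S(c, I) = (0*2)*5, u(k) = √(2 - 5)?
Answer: 0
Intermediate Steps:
u(k) = I*√3 (u(k) = √(-3) = I*√3)
S(c, I) = 0 (S(c, I) = -0*2*5/3 = -0*5 = -⅓*0 = 0)
N = 0 (N = (0*(-4 + 4))/2 = (0*0)/2 = (½)*0 = 0)
N*((0*(-25) - 5216)/(4002 - 5865)) = 0*((0*(-25) - 5216)/(4002 - 5865)) = 0*((0 - 5216)/(-1863)) = 0*(-5216*(-1/1863)) = 0*(5216/1863) = 0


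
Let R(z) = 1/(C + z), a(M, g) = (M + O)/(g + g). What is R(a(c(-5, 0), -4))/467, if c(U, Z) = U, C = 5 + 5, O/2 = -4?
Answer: 8/43431 ≈ 0.00018420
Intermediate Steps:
O = -8 (O = 2*(-4) = -8)
C = 10
a(M, g) = (-8 + M)/(2*g) (a(M, g) = (M - 8)/(g + g) = (-8 + M)/((2*g)) = (-8 + M)*(1/(2*g)) = (-8 + M)/(2*g))
R(z) = 1/(10 + z)
R(a(c(-5, 0), -4))/467 = 1/((10 + (½)*(-8 - 5)/(-4))*467) = (1/467)/(10 + (½)*(-¼)*(-13)) = (1/467)/(10 + 13/8) = (1/467)/(93/8) = (8/93)*(1/467) = 8/43431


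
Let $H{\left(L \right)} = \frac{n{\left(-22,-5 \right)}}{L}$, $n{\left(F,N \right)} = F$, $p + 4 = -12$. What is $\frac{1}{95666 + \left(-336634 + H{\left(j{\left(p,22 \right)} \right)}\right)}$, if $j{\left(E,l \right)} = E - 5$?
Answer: $- \frac{21}{5060306} \approx -4.1499 \cdot 10^{-6}$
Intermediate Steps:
$p = -16$ ($p = -4 - 12 = -16$)
$j{\left(E,l \right)} = -5 + E$
$H{\left(L \right)} = - \frac{22}{L}$
$\frac{1}{95666 + \left(-336634 + H{\left(j{\left(p,22 \right)} \right)}\right)} = \frac{1}{95666 - \left(336634 + \frac{22}{-5 - 16}\right)} = \frac{1}{95666 - \left(336634 + \frac{22}{-21}\right)} = \frac{1}{95666 - \frac{7069292}{21}} = \frac{1}{- \frac{5060306}{21}} = - \frac{21}{5060306}$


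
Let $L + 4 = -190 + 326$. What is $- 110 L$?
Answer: $-14520$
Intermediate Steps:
$L = 132$ ($L = -4 + \left(-190 + 326\right) = -4 + 136 = 132$)
$- 110 L = \left(-110\right) 132 = -14520$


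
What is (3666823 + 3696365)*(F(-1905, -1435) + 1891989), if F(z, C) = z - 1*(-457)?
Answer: 13920408804708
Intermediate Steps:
F(z, C) = 457 + z (F(z, C) = z + 457 = 457 + z)
(3666823 + 3696365)*(F(-1905, -1435) + 1891989) = (3666823 + 3696365)*((457 - 1905) + 1891989) = 7363188*(-1448 + 1891989) = 7363188*1890541 = 13920408804708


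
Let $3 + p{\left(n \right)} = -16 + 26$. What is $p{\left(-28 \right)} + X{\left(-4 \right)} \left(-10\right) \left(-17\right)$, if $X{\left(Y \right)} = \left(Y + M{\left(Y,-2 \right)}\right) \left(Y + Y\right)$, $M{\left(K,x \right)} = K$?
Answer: $10887$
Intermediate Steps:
$X{\left(Y \right)} = 4 Y^{2}$ ($X{\left(Y \right)} = \left(Y + Y\right) \left(Y + Y\right) = 2 Y 2 Y = 4 Y^{2}$)
$p{\left(n \right)} = 7$ ($p{\left(n \right)} = -3 + \left(-16 + 26\right) = -3 + 10 = 7$)
$p{\left(-28 \right)} + X{\left(-4 \right)} \left(-10\right) \left(-17\right) = 7 + 4 \left(-4\right)^{2} \left(-10\right) \left(-17\right) = 7 + 4 \cdot 16 \left(-10\right) \left(-17\right) = 7 + 64 \left(-10\right) \left(-17\right) = 7 - -10880 = 7 + 10880 = 10887$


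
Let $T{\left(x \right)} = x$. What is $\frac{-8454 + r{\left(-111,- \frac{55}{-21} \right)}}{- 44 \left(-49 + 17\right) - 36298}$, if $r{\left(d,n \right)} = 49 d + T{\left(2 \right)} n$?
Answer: $\frac{291643}{732690} \approx 0.39804$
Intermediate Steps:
$r{\left(d,n \right)} = 2 n + 49 d$ ($r{\left(d,n \right)} = 49 d + 2 n = 2 n + 49 d$)
$\frac{-8454 + r{\left(-111,- \frac{55}{-21} \right)}}{- 44 \left(-49 + 17\right) - 36298} = \frac{-8454 + \left(2 \left(- \frac{55}{-21}\right) + 49 \left(-111\right)\right)}{- 44 \left(-49 + 17\right) - 36298} = \frac{-8454 - \left(5439 - 2 \left(\left(-55\right) \left(- \frac{1}{21}\right)\right)\right)}{\left(-44\right) \left(-32\right) - 36298} = \frac{-8454 + \left(2 \cdot \frac{55}{21} - 5439\right)}{1408 - 36298} = \frac{-8454 + \left(\frac{110}{21} - 5439\right)}{-34890} = \left(-8454 - \frac{114109}{21}\right) \left(- \frac{1}{34890}\right) = \left(- \frac{291643}{21}\right) \left(- \frac{1}{34890}\right) = \frac{291643}{732690}$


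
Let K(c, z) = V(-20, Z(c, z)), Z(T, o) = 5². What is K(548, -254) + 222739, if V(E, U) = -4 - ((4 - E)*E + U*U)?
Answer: 222590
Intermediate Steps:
Z(T, o) = 25
V(E, U) = -4 - U² - E*(4 - E) (V(E, U) = -4 - (E*(4 - E) + U²) = -4 - (U² + E*(4 - E)) = -4 + (-U² - E*(4 - E)) = -4 - U² - E*(4 - E))
K(c, z) = -149 (K(c, z) = -4 + (-20)² - 1*25² - 4*(-20) = -4 + 400 - 1*625 + 80 = -4 + 400 - 625 + 80 = -149)
K(548, -254) + 222739 = -149 + 222739 = 222590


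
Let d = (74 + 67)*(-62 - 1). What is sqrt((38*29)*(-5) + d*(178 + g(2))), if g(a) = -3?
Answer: I*sqrt(1560035) ≈ 1249.0*I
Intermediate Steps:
d = -8883 (d = 141*(-63) = -8883)
sqrt((38*29)*(-5) + d*(178 + g(2))) = sqrt((38*29)*(-5) - 8883*(178 - 3)) = sqrt(1102*(-5) - 8883*175) = sqrt(-5510 - 1554525) = sqrt(-1560035) = I*sqrt(1560035)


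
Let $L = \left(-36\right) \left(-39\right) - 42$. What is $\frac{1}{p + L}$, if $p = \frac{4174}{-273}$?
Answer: $\frac{273}{367652} \approx 0.00074255$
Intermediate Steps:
$p = - \frac{4174}{273}$ ($p = 4174 \left(- \frac{1}{273}\right) = - \frac{4174}{273} \approx -15.289$)
$L = 1362$ ($L = 1404 - 42 = 1362$)
$\frac{1}{p + L} = \frac{1}{- \frac{4174}{273} + 1362} = \frac{1}{\frac{367652}{273}} = \frac{273}{367652}$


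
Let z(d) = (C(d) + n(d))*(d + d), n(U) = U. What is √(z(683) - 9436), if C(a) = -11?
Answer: 2*√227129 ≈ 953.16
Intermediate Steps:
z(d) = 2*d*(-11 + d) (z(d) = (-11 + d)*(d + d) = (-11 + d)*(2*d) = 2*d*(-11 + d))
√(z(683) - 9436) = √(2*683*(-11 + 683) - 9436) = √(2*683*672 - 9436) = √(917952 - 9436) = √908516 = 2*√227129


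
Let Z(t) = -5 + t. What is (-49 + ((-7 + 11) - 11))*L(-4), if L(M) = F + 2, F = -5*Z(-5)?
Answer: -2912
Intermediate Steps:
F = 50 (F = -5*(-5 - 5) = -5*(-10) = 50)
L(M) = 52 (L(M) = 50 + 2 = 52)
(-49 + ((-7 + 11) - 11))*L(-4) = (-49 + ((-7 + 11) - 11))*52 = (-49 + (4 - 11))*52 = (-49 - 7)*52 = -56*52 = -2912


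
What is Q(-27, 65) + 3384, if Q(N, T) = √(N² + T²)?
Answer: 3384 + √4954 ≈ 3454.4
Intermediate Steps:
Q(-27, 65) + 3384 = √((-27)² + 65²) + 3384 = √(729 + 4225) + 3384 = √4954 + 3384 = 3384 + √4954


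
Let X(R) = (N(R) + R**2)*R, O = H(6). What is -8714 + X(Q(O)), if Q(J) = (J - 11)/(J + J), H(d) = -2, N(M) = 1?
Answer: -555291/64 ≈ -8676.4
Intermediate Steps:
O = -2
Q(J) = (-11 + J)/(2*J) (Q(J) = (-11 + J)/((2*J)) = (-11 + J)*(1/(2*J)) = (-11 + J)/(2*J))
X(R) = R*(1 + R**2) (X(R) = (1 + R**2)*R = R*(1 + R**2))
-8714 + X(Q(O)) = -8714 + ((1/2)*(-11 - 2)/(-2) + ((1/2)*(-11 - 2)/(-2))**3) = -8714 + ((1/2)*(-1/2)*(-13) + ((1/2)*(-1/2)*(-13))**3) = -8714 + (13/4 + (13/4)**3) = -8714 + (13/4 + 2197/64) = -8714 + 2405/64 = -555291/64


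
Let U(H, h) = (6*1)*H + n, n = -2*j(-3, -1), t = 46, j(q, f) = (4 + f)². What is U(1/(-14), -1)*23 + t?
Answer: -2645/7 ≈ -377.86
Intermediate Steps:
n = -18 (n = -2*(4 - 1)² = -2*3² = -2*9 = -18)
U(H, h) = -18 + 6*H (U(H, h) = (6*1)*H - 18 = 6*H - 18 = -18 + 6*H)
U(1/(-14), -1)*23 + t = (-18 + 6/(-14))*23 + 46 = (-18 + 6*(-1/14))*23 + 46 = (-18 - 3/7)*23 + 46 = -129/7*23 + 46 = -2967/7 + 46 = -2645/7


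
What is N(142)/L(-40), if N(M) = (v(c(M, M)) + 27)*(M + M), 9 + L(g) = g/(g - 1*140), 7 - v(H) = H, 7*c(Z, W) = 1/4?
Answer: -607689/553 ≈ -1098.9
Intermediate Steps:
c(Z, W) = 1/28 (c(Z, W) = (⅐)/4 = (⅐)*(¼) = 1/28)
v(H) = 7 - H
L(g) = -9 + g/(-140 + g) (L(g) = -9 + g/(g - 1*140) = -9 + g/(g - 140) = -9 + g/(-140 + g))
N(M) = 951*M/14 (N(M) = ((7 - 1*1/28) + 27)*(M + M) = ((7 - 1/28) + 27)*(2*M) = (195/28 + 27)*(2*M) = 951*(2*M)/28 = 951*M/14)
N(142)/L(-40) = ((951/14)*142)/((4*(315 - 2*(-40))/(-140 - 40))) = 67521/(7*((4*(315 + 80)/(-180)))) = 67521/(7*((4*(-1/180)*395))) = 67521/(7*(-79/9)) = (67521/7)*(-9/79) = -607689/553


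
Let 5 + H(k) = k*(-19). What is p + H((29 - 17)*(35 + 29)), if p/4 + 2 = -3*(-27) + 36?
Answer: -14137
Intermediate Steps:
H(k) = -5 - 19*k (H(k) = -5 + k*(-19) = -5 - 19*k)
p = 460 (p = -8 + 4*(-3*(-27) + 36) = -8 + 4*(81 + 36) = -8 + 4*117 = -8 + 468 = 460)
p + H((29 - 17)*(35 + 29)) = 460 + (-5 - 19*(29 - 17)*(35 + 29)) = 460 + (-5 - 228*64) = 460 + (-5 - 19*768) = 460 + (-5 - 14592) = 460 - 14597 = -14137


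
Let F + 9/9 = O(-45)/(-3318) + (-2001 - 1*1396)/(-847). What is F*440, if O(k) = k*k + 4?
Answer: 19263820/18249 ≈ 1055.6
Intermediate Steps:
O(k) = 4 + k² (O(k) = k² + 4 = 4 + k²)
F = 963191/401478 (F = -1 + ((4 + (-45)²)/(-3318) + (-2001 - 1*1396)/(-847)) = -1 + ((4 + 2025)*(-1/3318) + (-2001 - 1396)*(-1/847)) = -1 + (2029*(-1/3318) - 3397*(-1/847)) = -1 + (-2029/3318 + 3397/847) = -1 + 1364669/401478 = 963191/401478 ≈ 2.3991)
F*440 = (963191/401478)*440 = 19263820/18249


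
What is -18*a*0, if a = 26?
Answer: 0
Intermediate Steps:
-18*a*0 = -18*26*0 = -468*0 = 0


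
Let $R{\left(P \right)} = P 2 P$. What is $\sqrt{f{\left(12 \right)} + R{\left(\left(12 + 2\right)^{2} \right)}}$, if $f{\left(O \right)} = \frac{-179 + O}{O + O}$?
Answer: $\frac{\sqrt{11062806}}{12} \approx 277.17$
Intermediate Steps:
$f{\left(O \right)} = \frac{-179 + O}{2 O}$
$R{\left(P \right)} = 2 P^{2}$ ($R{\left(P \right)} = 2 P P = 2 P^{2}$)
$\sqrt{f{\left(12 \right)} + R{\left(\left(12 + 2\right)^{2} \right)}} = \sqrt{\frac{-179 + 12}{2 \cdot 12} + 2 \left(\left(12 + 2\right)^{2}\right)^{2}} = \sqrt{\frac{1}{2} \cdot \frac{1}{12} \left(-167\right) + 2 \left(14^{2}\right)^{2}} = \sqrt{- \frac{167}{24} + 2 \cdot 196^{2}} = \sqrt{- \frac{167}{24} + 2 \cdot 38416} = \sqrt{- \frac{167}{24} + 76832} = \sqrt{\frac{1843801}{24}} = \frac{\sqrt{11062806}}{12}$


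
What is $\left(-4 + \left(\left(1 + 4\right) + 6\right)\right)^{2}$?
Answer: $49$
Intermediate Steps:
$\left(-4 + \left(\left(1 + 4\right) + 6\right)\right)^{2} = \left(-4 + \left(5 + 6\right)\right)^{2} = \left(-4 + 11\right)^{2} = 7^{2} = 49$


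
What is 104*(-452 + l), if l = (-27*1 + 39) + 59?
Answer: -39624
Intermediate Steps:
l = 71 (l = (-27 + 39) + 59 = 12 + 59 = 71)
104*(-452 + l) = 104*(-452 + 71) = 104*(-381) = -39624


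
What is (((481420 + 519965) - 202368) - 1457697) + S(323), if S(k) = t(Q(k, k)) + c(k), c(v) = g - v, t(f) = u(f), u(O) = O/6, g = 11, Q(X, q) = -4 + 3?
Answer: -3953953/6 ≈ -6.5899e+5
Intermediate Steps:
Q(X, q) = -1
u(O) = O/6 (u(O) = O*(⅙) = O/6)
t(f) = f/6
c(v) = 11 - v
S(k) = 65/6 - k (S(k) = (⅙)*(-1) + (11 - k) = -⅙ + (11 - k) = 65/6 - k)
(((481420 + 519965) - 202368) - 1457697) + S(323) = (((481420 + 519965) - 202368) - 1457697) + (65/6 - 1*323) = ((1001385 - 202368) - 1457697) + (65/6 - 323) = (799017 - 1457697) - 1873/6 = -658680 - 1873/6 = -3953953/6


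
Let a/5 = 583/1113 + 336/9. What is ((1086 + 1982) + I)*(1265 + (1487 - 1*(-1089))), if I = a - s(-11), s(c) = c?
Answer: 87874398/7 ≈ 1.2553e+7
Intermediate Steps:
a = 1325/7 (a = 5*(583/1113 + 336/9) = 5*(583*(1/1113) + 336*(⅑)) = 5*(11/21 + 112/3) = 5*(265/7) = 1325/7 ≈ 189.29)
I = 1402/7 (I = 1325/7 - 1*(-11) = 1325/7 + 11 = 1402/7 ≈ 200.29)
((1086 + 1982) + I)*(1265 + (1487 - 1*(-1089))) = ((1086 + 1982) + 1402/7)*(1265 + (1487 - 1*(-1089))) = (3068 + 1402/7)*(1265 + (1487 + 1089)) = 22878*(1265 + 2576)/7 = (22878/7)*3841 = 87874398/7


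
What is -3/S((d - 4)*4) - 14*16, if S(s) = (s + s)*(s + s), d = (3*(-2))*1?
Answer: -1433603/6400 ≈ -224.00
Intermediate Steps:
d = -6 (d = -6*1 = -6)
S(s) = 4*s**2 (S(s) = (2*s)*(2*s) = 4*s**2)
-3/S((d - 4)*4) - 14*16 = -3*1/(64*(-6 - 4)**2) - 14*16 = -3/(4*(-10*4)**2) - 224 = -3/(4*(-40)**2) - 224 = -3/(4*1600) - 224 = -3/6400 - 224 = -1433603/6400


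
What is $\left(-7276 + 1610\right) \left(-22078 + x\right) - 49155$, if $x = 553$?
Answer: $121911495$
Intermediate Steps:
$\left(-7276 + 1610\right) \left(-22078 + x\right) - 49155 = \left(-7276 + 1610\right) \left(-22078 + 553\right) - 49155 = \left(-5666\right) \left(-21525\right) - 49155 = 121960650 - 49155 = 121911495$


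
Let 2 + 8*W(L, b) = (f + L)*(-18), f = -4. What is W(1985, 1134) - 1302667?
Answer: -2614249/2 ≈ -1.3071e+6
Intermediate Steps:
W(L, b) = 35/4 - 9*L/4 (W(L, b) = -¼ + ((-4 + L)*(-18))/8 = -¼ + (72 - 18*L)/8 = -¼ + (9 - 9*L/4) = 35/4 - 9*L/4)
W(1985, 1134) - 1302667 = (35/4 - 9/4*1985) - 1302667 = (35/4 - 17865/4) - 1302667 = -8915/2 - 1302667 = -2614249/2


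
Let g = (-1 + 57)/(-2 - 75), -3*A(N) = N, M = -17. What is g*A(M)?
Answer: -136/33 ≈ -4.1212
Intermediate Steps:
A(N) = -N/3
g = -8/11 (g = 56/(-77) = 56*(-1/77) = -8/11 ≈ -0.72727)
g*A(M) = -(-8)*(-17)/33 = -8/11*17/3 = -136/33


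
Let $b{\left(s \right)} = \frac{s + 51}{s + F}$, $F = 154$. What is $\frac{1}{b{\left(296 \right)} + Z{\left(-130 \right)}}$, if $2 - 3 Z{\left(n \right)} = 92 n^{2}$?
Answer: $- \frac{450}{233219353} \approx -1.9295 \cdot 10^{-6}$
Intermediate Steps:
$b{\left(s \right)} = \frac{51 + s}{154 + s}$ ($b{\left(s \right)} = \frac{s + 51}{s + 154} = \frac{51 + s}{154 + s}$)
$Z{\left(n \right)} = \frac{2}{3} - \frac{92 n^{2}}{3}$
$\frac{1}{b{\left(296 \right)} + Z{\left(-130 \right)}} = \frac{1}{\frac{51 + 296}{154 + 296} + \left(\frac{2}{3} - \frac{92 \left(-130\right)^{2}}{3}\right)} = \frac{1}{\frac{1}{450} \cdot 347 + \left(\frac{2}{3} - \frac{1554800}{3}\right)} = \frac{1}{\frac{347}{450} - 518266} = \frac{1}{- \frac{233219353}{450}} = - \frac{450}{233219353}$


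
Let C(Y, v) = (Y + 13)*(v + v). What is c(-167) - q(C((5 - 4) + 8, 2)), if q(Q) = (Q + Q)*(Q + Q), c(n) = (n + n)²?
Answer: 80580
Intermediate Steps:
C(Y, v) = 2*v*(13 + Y) (C(Y, v) = (13 + Y)*(2*v) = 2*v*(13 + Y))
c(n) = 4*n² (c(n) = (2*n)² = 4*n²)
q(Q) = 4*Q² (q(Q) = (2*Q)*(2*Q) = 4*Q²)
c(-167) - q(C((5 - 4) + 8, 2)) = 4*(-167)² - 4*(2*2*(13 + ((5 - 4) + 8)))² = 4*27889 - 4*(2*2*(13 + (1 + 8)))² = 111556 - 4*(2*2*(13 + 9))² = 111556 - 4*(2*2*22)² = 111556 - 4*88² = 111556 - 4*7744 = 111556 - 1*30976 = 111556 - 30976 = 80580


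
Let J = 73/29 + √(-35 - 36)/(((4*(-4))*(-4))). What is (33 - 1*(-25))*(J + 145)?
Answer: 8556 + 29*I*√71/32 ≈ 8556.0 + 7.6362*I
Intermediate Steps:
J = 73/29 + I*√71/64 (J = 73*(1/29) + √(-71)/((-16*(-4))) = 73/29 + (I*√71)/64 = 73/29 + (I*√71)*(1/64) = 73/29 + I*√71/64 ≈ 2.5172 + 0.13166*I)
(33 - 1*(-25))*(J + 145) = (33 - 1*(-25))*((73/29 + I*√71/64) + 145) = (33 + 25)*(4278/29 + I*√71/64) = 58*(4278/29 + I*√71/64) = 8556 + 29*I*√71/32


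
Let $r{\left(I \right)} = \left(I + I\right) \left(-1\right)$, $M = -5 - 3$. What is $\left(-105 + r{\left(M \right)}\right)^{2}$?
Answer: $7921$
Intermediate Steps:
$M = -8$ ($M = -5 - 3 = -8$)
$r{\left(I \right)} = - 2 I$ ($r{\left(I \right)} = 2 I \left(-1\right) = - 2 I$)
$\left(-105 + r{\left(M \right)}\right)^{2} = \left(-105 - -16\right)^{2} = \left(-105 + 16\right)^{2} = \left(-89\right)^{2} = 7921$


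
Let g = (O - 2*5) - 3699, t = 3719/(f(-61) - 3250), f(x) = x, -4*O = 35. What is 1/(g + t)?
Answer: -13244/49252757 ≈ -0.00026890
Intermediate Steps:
O = -35/4 (O = -¼*35 = -35/4 ≈ -8.7500)
t = -3719/3311 (t = 3719/(-61 - 3250) = 3719/(-3311) = 3719*(-1/3311) = -3719/3311 ≈ -1.1232)
g = -14871/4 (g = (-35/4 - 2*5) - 3699 = (-35/4 - 10) - 3699 = -75/4 - 3699 = -14871/4 ≈ -3717.8)
1/(g + t) = 1/(-14871/4 - 3719/3311) = 1/(-49252757/13244) = -13244/49252757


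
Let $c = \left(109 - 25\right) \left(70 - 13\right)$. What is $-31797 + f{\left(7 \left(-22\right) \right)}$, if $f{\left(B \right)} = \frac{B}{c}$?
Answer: $- \frac{10874585}{342} \approx -31797.0$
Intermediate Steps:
$c = 4788$ ($c = 84 \cdot 57 = 4788$)
$f{\left(B \right)} = \frac{B}{4788}$
$-31797 + f{\left(7 \left(-22\right) \right)} = -31797 + \frac{7 \left(-22\right)}{4788} = -31797 + \frac{1}{4788} \left(-154\right) = -31797 - \frac{11}{342} = - \frac{10874585}{342}$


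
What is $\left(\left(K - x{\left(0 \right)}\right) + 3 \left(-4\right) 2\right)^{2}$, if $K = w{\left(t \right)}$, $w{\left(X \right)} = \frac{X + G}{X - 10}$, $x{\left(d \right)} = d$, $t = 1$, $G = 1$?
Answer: $\frac{47524}{81} \approx 586.72$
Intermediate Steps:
$w{\left(X \right)} = \frac{1 + X}{-10 + X}$ ($w{\left(X \right)} = \frac{X + 1}{X - 10} = \frac{1 + X}{-10 + X}$)
$K = - \frac{2}{9}$ ($K = \frac{1 + 1}{-10 + 1} = \frac{1}{-9} \cdot 2 = \left(- \frac{1}{9}\right) 2 = - \frac{2}{9} \approx -0.22222$)
$\left(\left(K - x{\left(0 \right)}\right) + 3 \left(-4\right) 2\right)^{2} = \left(\left(- \frac{2}{9} - 0\right) + 3 \left(-4\right) 2\right)^{2} = \left(\left(- \frac{2}{9} + 0\right) - 24\right)^{2} = \left(- \frac{2}{9} - 24\right)^{2} = \left(- \frac{218}{9}\right)^{2} = \frac{47524}{81}$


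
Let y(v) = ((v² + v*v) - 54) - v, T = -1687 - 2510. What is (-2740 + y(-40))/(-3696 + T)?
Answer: -446/7893 ≈ -0.056506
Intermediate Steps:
T = -4197
y(v) = -54 - v + 2*v² (y(v) = ((v² + v²) - 54) - v = (2*v² - 54) - v = (-54 + 2*v²) - v = -54 - v + 2*v²)
(-2740 + y(-40))/(-3696 + T) = (-2740 + (-54 - 1*(-40) + 2*(-40)²))/(-3696 - 4197) = (-2740 + (-54 + 40 + 2*1600))/(-7893) = (-2740 + (-54 + 40 + 3200))*(-1/7893) = (-2740 + 3186)*(-1/7893) = 446*(-1/7893) = -446/7893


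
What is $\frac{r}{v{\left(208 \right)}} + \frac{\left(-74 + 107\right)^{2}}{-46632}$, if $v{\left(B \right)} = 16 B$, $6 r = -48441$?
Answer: $- \frac{31675637}{12932608} \approx -2.4493$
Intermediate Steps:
$r = - \frac{16147}{2}$ ($r = \frac{1}{6} \left(-48441\right) = - \frac{16147}{2} \approx -8073.5$)
$\frac{r}{v{\left(208 \right)}} + \frac{\left(-74 + 107\right)^{2}}{-46632} = - \frac{16147}{2 \cdot 16 \cdot 208} + \frac{\left(-74 + 107\right)^{2}}{-46632} = - \frac{16147}{2 \cdot 3328} + 33^{2} \left(- \frac{1}{46632}\right) = \left(- \frac{16147}{2}\right) \frac{1}{3328} + 1089 \left(- \frac{1}{46632}\right) = - \frac{16147}{6656} - \frac{363}{15544} = - \frac{31675637}{12932608}$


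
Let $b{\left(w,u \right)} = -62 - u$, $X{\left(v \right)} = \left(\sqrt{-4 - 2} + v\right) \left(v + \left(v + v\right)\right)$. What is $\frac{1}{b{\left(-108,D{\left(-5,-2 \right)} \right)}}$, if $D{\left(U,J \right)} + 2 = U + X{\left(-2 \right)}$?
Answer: $- \frac{67}{4705} - \frac{6 i \sqrt{6}}{4705} \approx -0.01424 - 0.0031237 i$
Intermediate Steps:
$X{\left(v \right)} = 3 v \left(v + i \sqrt{6}\right)$ ($X{\left(v \right)} = \left(\sqrt{-6} + v\right) \left(v + 2 v\right) = \left(i \sqrt{6} + v\right) 3 v = \left(v + i \sqrt{6}\right) 3 v = 3 v \left(v + i \sqrt{6}\right)$)
$D{\left(U,J \right)} = 10 + U - 6 i \sqrt{6}$ ($D{\left(U,J \right)} = -2 + \left(U + 3 \left(-2\right) \left(-2 + i \sqrt{6}\right)\right) = -2 + \left(U + \left(12 - 6 i \sqrt{6}\right)\right) = -2 + \left(12 + U - 6 i \sqrt{6}\right) = 10 + U - 6 i \sqrt{6}$)
$\frac{1}{b{\left(-108,D{\left(-5,-2 \right)} \right)}} = \frac{1}{-62 - \left(10 - 5 - 6 i \sqrt{6}\right)} = \frac{1}{-62 - \left(5 - 6 i \sqrt{6}\right)} = \frac{1}{-67 + 6 i \sqrt{6}}$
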